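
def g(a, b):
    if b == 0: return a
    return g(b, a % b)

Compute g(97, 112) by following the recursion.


g(97, 112) = g(112, 97)
g(112, 97) = g(97, 15)
g(97, 15) = g(15, 7)
g(15, 7) = g(7, 1)
g(7, 1) = g(1, 0)
g(1, 0) = 1  (base case)

1


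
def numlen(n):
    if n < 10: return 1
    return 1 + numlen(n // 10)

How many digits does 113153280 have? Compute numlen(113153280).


numlen(113153280) = 1 + numlen(11315328)
numlen(11315328) = 1 + numlen(1131532)
numlen(1131532) = 1 + numlen(113153)
numlen(113153) = 1 + numlen(11315)
numlen(11315) = 1 + numlen(1131)
numlen(1131) = 1 + numlen(113)
numlen(113) = 1 + numlen(11)
numlen(11) = 1 + numlen(1)
numlen(1) = 1  (base case: 1 < 10)
Unwinding: 1 + 1 + 1 + 1 + 1 + 1 + 1 + 1 + 1 = 9

9


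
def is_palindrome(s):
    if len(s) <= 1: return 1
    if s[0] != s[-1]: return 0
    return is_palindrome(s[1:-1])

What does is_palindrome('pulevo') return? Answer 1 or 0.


is_palindrome('pulevo'): s[0]='p' != s[-1]='o' -> return 0
Result: 0 (not a palindrome)

0


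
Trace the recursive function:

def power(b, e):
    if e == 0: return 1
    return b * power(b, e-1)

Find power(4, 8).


power(4, 8)
= 4 * power(4, 7)
= 4 * 4 * power(4, 6)
= 4 * 4 * 4 * power(4, 5)
= 4 * 4 * 4 * 4 * power(4, 4)
= 4 * 4 * 4 * 4 * 4 * power(4, 3)
= 4 * 4 * 4 * 4 * 4 * 4 * power(4, 2)
= 4 * 4 * 4 * 4 * 4 * 4 * 4 * power(4, 1)
= 4 * 4 * 4 * 4 * 4 * 4 * 4 * 4 * power(4, 0)
= 4 * 4 * 4 * 4 * 4 * 4 * 4 * 4 * 1
= 65536

65536


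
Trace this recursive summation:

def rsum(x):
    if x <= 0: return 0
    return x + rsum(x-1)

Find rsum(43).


rsum(43)
= 43 + 42 + 41 + 40 + 39 + 38 + 37 + 36 + 35 + 34 + 33 + 32 + 31 + 30 + 29 + 28 + 27 + 26 + 25 + 24 + 23 + 22 + 21 + 20 + 19 + 18 + 17 + 16 + 15 + 14 + 13 + 12 + 11 + 10 + 9 + 8 + 7 + 6 + 5 + 4 + 3 + 2 + 1 + rsum(0)
= 43 + 42 + 41 + 40 + 39 + 38 + 37 + 36 + 35 + 34 + 33 + 32 + 31 + 30 + 29 + 28 + 27 + 26 + 25 + 24 + 23 + 22 + 21 + 20 + 19 + 18 + 17 + 16 + 15 + 14 + 13 + 12 + 11 + 10 + 9 + 8 + 7 + 6 + 5 + 4 + 3 + 2 + 1 + 0
= 946

946


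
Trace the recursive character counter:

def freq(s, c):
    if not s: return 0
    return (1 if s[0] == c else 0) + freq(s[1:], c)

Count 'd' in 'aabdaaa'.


s[0]='a' != 'd' -> 0
s[0]='a' != 'd' -> 0
s[0]='b' != 'd' -> 0
s[0]='d' == 'd' -> 1
s[0]='a' != 'd' -> 0
s[0]='a' != 'd' -> 0
s[0]='a' != 'd' -> 0
Sum: 0 + 0 + 0 + 1 + 0 + 0 + 0 = 1

1


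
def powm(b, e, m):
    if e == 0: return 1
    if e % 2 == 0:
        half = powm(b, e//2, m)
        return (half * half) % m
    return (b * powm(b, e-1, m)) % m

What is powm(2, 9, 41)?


powm(2, 9, 41): e is odd, compute powm(2, 8, 41)
  powm(2, 8, 41): e is even, compute powm(2, 4, 41)
    powm(2, 4, 41): e is even, compute powm(2, 2, 41)
      powm(2, 2, 41): e is even, compute powm(2, 1, 41)
        powm(2, 1, 41): e is odd, compute powm(2, 0, 41)
          powm(2, 0, 41) = 1
        (2 * 1) % 41 = 2
      half=2, (2*2) % 41 = 4
    half=4, (4*4) % 41 = 16
  half=16, (16*16) % 41 = 10
(2 * 10) % 41 = 20

20


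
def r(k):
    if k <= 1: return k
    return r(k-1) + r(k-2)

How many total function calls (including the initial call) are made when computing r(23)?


Let C(n) = total calls for r(n)
C(0) = 1, C(1) = 1
C(2) = 1 + C(1) + C(0) = 1 + 1 + 1 = 3
C(3) = 1 + C(2) + C(1) = 1 + 3 + 1 = 5
C(4) = 1 + C(3) + C(2) = 1 + 5 + 3 = 9
C(5) = 1 + C(4) + C(3) = 1 + 9 + 5 = 15
C(6) = 1 + C(5) + C(4) = 1 + 15 + 9 = 25
C(7) = 1 + C(6) + C(5) = 1 + 25 + 15 = 41
C(8) = 1 + C(7) + C(6) = 1 + 41 + 25 = 67
C(9) = 1 + C(8) + C(7) = 1 + 67 + 41 = 109
C(10) = 1 + C(9) + C(8) = 1 + 109 + 67 = 177
C(11) = 1 + C(10) + C(9) = 1 + 177 + 109 = 287
C(12) = 1 + C(11) + C(10) = 1 + 287 + 177 = 465
C(13) = 1 + C(12) + C(11) = 1 + 465 + 287 = 753
C(14) = 1 + C(13) + C(12) = 1 + 753 + 465 = 1219
C(15) = 1 + C(14) + C(13) = 1 + 1219 + 753 = 1973
C(16) = 1 + C(15) + C(14) = 1 + 1973 + 1219 = 3193
C(17) = 1 + C(16) + C(15) = 1 + 3193 + 1973 = 5167
C(18) = 1 + C(17) + C(16) = 1 + 5167 + 3193 = 8361
C(19) = 1 + C(18) + C(17) = 1 + 8361 + 5167 = 13529
C(20) = 1 + C(19) + C(18) = 1 + 13529 + 8361 = 21891
C(21) = 1 + C(20) + C(19) = 1 + 21891 + 13529 = 35421
C(22) = 1 + C(21) + C(20) = 1 + 35421 + 21891 = 57313
C(23) = 1 + C(22) + C(21) = 1 + 57313 + 35421 = 92735

92735


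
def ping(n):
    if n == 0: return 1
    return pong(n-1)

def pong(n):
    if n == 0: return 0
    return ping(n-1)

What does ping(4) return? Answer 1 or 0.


ping(4) = pong(3)
pong(3) = ping(2)
ping(2) = pong(1)
pong(1) = ping(0)
ping(0) = 1  (base case)
Result: 1

1


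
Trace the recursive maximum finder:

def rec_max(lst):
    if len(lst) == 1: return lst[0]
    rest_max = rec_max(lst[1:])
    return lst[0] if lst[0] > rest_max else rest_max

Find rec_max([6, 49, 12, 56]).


rec_max([6, 49, 12, 56]): compare 6 with rec_max([49, 12, 56])
rec_max([49, 12, 56]): compare 49 with rec_max([12, 56])
rec_max([12, 56]): compare 12 with rec_max([56])
rec_max([56]) = 56  (base case)
Compare 12 with 56 -> 56
Compare 49 with 56 -> 56
Compare 6 with 56 -> 56

56


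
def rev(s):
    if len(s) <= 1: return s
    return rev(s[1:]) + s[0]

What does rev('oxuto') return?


rev('oxuto') = rev('xuto') + 'o'
rev('xuto') = rev('uto') + 'x'
rev('uto') = rev('to') + 'u'
rev('to') = rev('o') + 't'
rev('o') = 'o'  (base case)
Concatenating: 'o' + 't' + 'u' + 'x' + 'o' = 'otuxo'

otuxo


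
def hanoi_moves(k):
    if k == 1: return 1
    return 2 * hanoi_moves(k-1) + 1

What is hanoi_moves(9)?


hanoi_moves(9) = 2 * hanoi_moves(8) + 1
hanoi_moves(8) = 2 * hanoi_moves(7) + 1
hanoi_moves(7) = 2 * hanoi_moves(6) + 1
hanoi_moves(6) = 2 * hanoi_moves(5) + 1
hanoi_moves(5) = 2 * hanoi_moves(4) + 1
hanoi_moves(4) = 2 * hanoi_moves(3) + 1
hanoi_moves(3) = 2 * hanoi_moves(2) + 1
hanoi_moves(2) = 2 * hanoi_moves(1) + 1
hanoi_moves(1) = 1  (base case)
hanoi_moves(2) = 2 * 1 + 1 = 3
hanoi_moves(3) = 2 * 3 + 1 = 7
hanoi_moves(4) = 2 * 7 + 1 = 15
hanoi_moves(5) = 2 * 15 + 1 = 31
hanoi_moves(6) = 2 * 31 + 1 = 63
hanoi_moves(7) = 2 * 63 + 1 = 127
hanoi_moves(8) = 2 * 127 + 1 = 255
hanoi_moves(9) = 2 * 255 + 1 = 511

511


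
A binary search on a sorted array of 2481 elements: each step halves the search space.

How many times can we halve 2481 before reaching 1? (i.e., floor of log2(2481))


2481 / 2 = 1240
1240 / 2 = 620
620 / 2 = 310
310 / 2 = 155
155 / 2 = 77
77 / 2 = 38
38 / 2 = 19
19 / 2 = 9
9 / 2 = 4
4 / 2 = 2
2 / 2 = 1
Reached 1 after 11 halvings

11


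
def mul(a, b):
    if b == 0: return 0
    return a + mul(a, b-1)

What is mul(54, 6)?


mul(54, 6) = 54 + mul(54, 5)
mul(54, 5) = 54 + mul(54, 4)
mul(54, 4) = 54 + mul(54, 3)
mul(54, 3) = 54 + mul(54, 2)
mul(54, 2) = 54 + mul(54, 1)
mul(54, 1) = 54 + mul(54, 0)
mul(54, 0) = 0  (base case)
Total: 54 + 54 + 54 + 54 + 54 + 54 + 0 = 324

324


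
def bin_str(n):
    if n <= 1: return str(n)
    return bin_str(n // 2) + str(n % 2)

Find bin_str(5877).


bin_str(5877) = bin_str(2938) + '1'
bin_str(2938) = bin_str(1469) + '0'
bin_str(1469) = bin_str(734) + '1'
bin_str(734) = bin_str(367) + '0'
bin_str(367) = bin_str(183) + '1'
bin_str(183) = bin_str(91) + '1'
bin_str(91) = bin_str(45) + '1'
bin_str(45) = bin_str(22) + '1'
bin_str(22) = bin_str(11) + '0'
bin_str(11) = bin_str(5) + '1'
bin_str(5) = bin_str(2) + '1'
bin_str(2) = bin_str(1) + '0'
bin_str(1) = '1'  (base case)
Concatenating: '1' + '0' + '1' + '1' + '0' + '1' + '1' + '1' + '1' + '0' + '1' + '0' + '1' = '1011011110101'

1011011110101


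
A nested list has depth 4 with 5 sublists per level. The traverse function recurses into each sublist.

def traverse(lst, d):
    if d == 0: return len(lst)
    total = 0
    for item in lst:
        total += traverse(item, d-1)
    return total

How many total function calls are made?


At depth 0 (root): 1 call
At depth 1: each of 1 parents calls traverse on 5 children = 5 calls
At depth 2: each of 5 parents calls traverse on 5 children = 25 calls
At depth 3: each of 25 parents calls traverse on 5 children = 125 calls
At depth 4: each of 125 parents calls traverse on 5 children = 625 calls
Total: 1 + 5 + 25 + 125 + 625 = 781

781


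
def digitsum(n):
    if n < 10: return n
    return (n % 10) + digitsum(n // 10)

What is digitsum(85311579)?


digitsum(85311579) = 9 + digitsum(8531157)
digitsum(8531157) = 7 + digitsum(853115)
digitsum(853115) = 5 + digitsum(85311)
digitsum(85311) = 1 + digitsum(8531)
digitsum(8531) = 1 + digitsum(853)
digitsum(853) = 3 + digitsum(85)
digitsum(85) = 5 + digitsum(8)
digitsum(8) = 8  (base case)
Total: 9 + 7 + 5 + 1 + 1 + 3 + 5 + 8 = 39

39


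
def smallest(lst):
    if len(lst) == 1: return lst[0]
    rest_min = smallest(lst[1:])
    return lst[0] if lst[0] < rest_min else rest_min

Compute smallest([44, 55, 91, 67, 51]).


smallest([44, 55, 91, 67, 51]): compare 44 with smallest([55, 91, 67, 51])
smallest([55, 91, 67, 51]): compare 55 with smallest([91, 67, 51])
smallest([91, 67, 51]): compare 91 with smallest([67, 51])
smallest([67, 51]): compare 67 with smallest([51])
smallest([51]) = 51  (base case)
Compare 67 with 51 -> 51
Compare 91 with 51 -> 51
Compare 55 with 51 -> 51
Compare 44 with 51 -> 44

44


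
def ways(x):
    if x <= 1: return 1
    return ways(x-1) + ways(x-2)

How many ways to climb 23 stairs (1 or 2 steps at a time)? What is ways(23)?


Building up from base cases:
ways(0) = 1
ways(1) = 1
ways(2) = ways(1) + ways(0) = 1 + 1 = 2
ways(3) = ways(2) + ways(1) = 2 + 1 = 3
ways(4) = ways(3) + ways(2) = 3 + 2 = 5
ways(5) = ways(4) + ways(3) = 5 + 3 = 8
ways(6) = ways(5) + ways(4) = 8 + 5 = 13
ways(7) = ways(6) + ways(5) = 13 + 8 = 21
ways(8) = ways(7) + ways(6) = 21 + 13 = 34
ways(9) = ways(8) + ways(7) = 34 + 21 = 55
ways(10) = ways(9) + ways(8) = 55 + 34 = 89
ways(11) = ways(10) + ways(9) = 89 + 55 = 144
ways(12) = ways(11) + ways(10) = 144 + 89 = 233
ways(13) = ways(12) + ways(11) = 233 + 144 = 377
ways(14) = ways(13) + ways(12) = 377 + 233 = 610
ways(15) = ways(14) + ways(13) = 610 + 377 = 987
ways(16) = ways(15) + ways(14) = 987 + 610 = 1597
ways(17) = ways(16) + ways(15) = 1597 + 987 = 2584
ways(18) = ways(17) + ways(16) = 2584 + 1597 = 4181
ways(19) = ways(18) + ways(17) = 4181 + 2584 = 6765
ways(20) = ways(19) + ways(18) = 6765 + 4181 = 10946
ways(21) = ways(20) + ways(19) = 10946 + 6765 = 17711
ways(22) = ways(21) + ways(20) = 17711 + 10946 = 28657
ways(23) = ways(22) + ways(21) = 28657 + 17711 = 46368

46368


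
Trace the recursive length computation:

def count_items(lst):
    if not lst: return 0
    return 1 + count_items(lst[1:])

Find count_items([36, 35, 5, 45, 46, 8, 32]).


count_items([36, 35, 5, 45, 46, 8, 32]) = 1 + count_items([35, 5, 45, 46, 8, 32])
count_items([35, 5, 45, 46, 8, 32]) = 1 + count_items([5, 45, 46, 8, 32])
count_items([5, 45, 46, 8, 32]) = 1 + count_items([45, 46, 8, 32])
count_items([45, 46, 8, 32]) = 1 + count_items([46, 8, 32])
count_items([46, 8, 32]) = 1 + count_items([8, 32])
count_items([8, 32]) = 1 + count_items([32])
count_items([32]) = 1 + count_items([])
count_items([]) = 0  (base case)
Unwinding: 1 + 1 + 1 + 1 + 1 + 1 + 1 + 0 = 7

7


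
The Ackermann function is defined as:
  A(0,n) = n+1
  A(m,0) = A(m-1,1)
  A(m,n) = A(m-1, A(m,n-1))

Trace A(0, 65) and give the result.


A(0, 65) = 66
Result: A(0, 65) = 66

66


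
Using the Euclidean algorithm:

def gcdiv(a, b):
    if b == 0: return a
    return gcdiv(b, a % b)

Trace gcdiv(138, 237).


gcdiv(138, 237) = gcdiv(237, 138)
gcdiv(237, 138) = gcdiv(138, 99)
gcdiv(138, 99) = gcdiv(99, 39)
gcdiv(99, 39) = gcdiv(39, 21)
gcdiv(39, 21) = gcdiv(21, 18)
gcdiv(21, 18) = gcdiv(18, 3)
gcdiv(18, 3) = gcdiv(3, 0)
gcdiv(3, 0) = 3  (base case)

3


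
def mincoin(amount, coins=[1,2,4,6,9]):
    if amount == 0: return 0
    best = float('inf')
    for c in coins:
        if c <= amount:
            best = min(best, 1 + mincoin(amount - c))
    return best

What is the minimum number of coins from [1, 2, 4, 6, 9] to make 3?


Building up with DP:
mincoin(0) = 0
mincoin(1) = min(1+mincoin(0)=1+0=1) = 1
mincoin(2) = min(1+mincoin(1)=1+1=2, 1+mincoin(0)=1+0=1) = 1
mincoin(3) = min(1+mincoin(2)=1+1=2, 1+mincoin(1)=1+1=2) = 2

2


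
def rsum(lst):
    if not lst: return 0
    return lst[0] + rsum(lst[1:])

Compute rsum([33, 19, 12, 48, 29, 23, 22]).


rsum([33, 19, 12, 48, 29, 23, 22]) = 33 + rsum([19, 12, 48, 29, 23, 22])
rsum([19, 12, 48, 29, 23, 22]) = 19 + rsum([12, 48, 29, 23, 22])
rsum([12, 48, 29, 23, 22]) = 12 + rsum([48, 29, 23, 22])
rsum([48, 29, 23, 22]) = 48 + rsum([29, 23, 22])
rsum([29, 23, 22]) = 29 + rsum([23, 22])
rsum([23, 22]) = 23 + rsum([22])
rsum([22]) = 22 + rsum([])
rsum([]) = 0  (base case)
Total: 33 + 19 + 12 + 48 + 29 + 23 + 22 + 0 = 186

186


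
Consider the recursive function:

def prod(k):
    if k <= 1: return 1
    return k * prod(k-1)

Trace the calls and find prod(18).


prod(18)
= 18 * prod(17)
= 18 * 17 * prod(16)
= 18 * 17 * 16 * prod(15)
= 18 * 17 * 16 * 15 * prod(14)
= 18 * 17 * 16 * 15 * 14 * prod(13)
= 18 * 17 * 16 * 15 * 14 * 13 * prod(12)
= 18 * 17 * 16 * 15 * 14 * 13 * 12 * prod(11)
= 18 * 17 * 16 * 15 * 14 * 13 * 12 * 11 * prod(10)
= 18 * 17 * 16 * 15 * 14 * 13 * 12 * 11 * 10 * prod(9)
= 18 * 17 * 16 * 15 * 14 * 13 * 12 * 11 * 10 * 9 * prod(8)
= 18 * 17 * 16 * 15 * 14 * 13 * 12 * 11 * 10 * 9 * 8 * prod(7)
= 18 * 17 * 16 * 15 * 14 * 13 * 12 * 11 * 10 * 9 * 8 * 7 * prod(6)
= 18 * 17 * 16 * 15 * 14 * 13 * 12 * 11 * 10 * 9 * 8 * 7 * 6 * prod(5)
= 18 * 17 * 16 * 15 * 14 * 13 * 12 * 11 * 10 * 9 * 8 * 7 * 6 * 5 * prod(4)
= 18 * 17 * 16 * 15 * 14 * 13 * 12 * 11 * 10 * 9 * 8 * 7 * 6 * 5 * 4 * prod(3)
= 18 * 17 * 16 * 15 * 14 * 13 * 12 * 11 * 10 * 9 * 8 * 7 * 6 * 5 * 4 * 3 * prod(2)
= 18 * 17 * 16 * 15 * 14 * 13 * 12 * 11 * 10 * 9 * 8 * 7 * 6 * 5 * 4 * 3 * 2 * prod(1)
= 18 * 17 * 16 * 15 * 14 * 13 * 12 * 11 * 10 * 9 * 8 * 7 * 6 * 5 * 4 * 3 * 2 * 1
= 6402373705728000

6402373705728000


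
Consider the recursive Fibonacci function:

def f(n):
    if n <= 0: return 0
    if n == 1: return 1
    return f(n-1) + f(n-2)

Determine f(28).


Computing f(28) bottom-up:
f(0) = 0
f(1) = 1
f(2) = f(1) + f(0) = 1 + 0 = 1
f(3) = f(2) + f(1) = 1 + 1 = 2
f(4) = f(3) + f(2) = 2 + 1 = 3
f(5) = f(4) + f(3) = 3 + 2 = 5
f(6) = f(5) + f(4) = 5 + 3 = 8
f(7) = f(6) + f(5) = 8 + 5 = 13
f(8) = f(7) + f(6) = 13 + 8 = 21
f(9) = f(8) + f(7) = 21 + 13 = 34
f(10) = f(9) + f(8) = 34 + 21 = 55
f(11) = f(10) + f(9) = 55 + 34 = 89
f(12) = f(11) + f(10) = 89 + 55 = 144
f(13) = f(12) + f(11) = 144 + 89 = 233
f(14) = f(13) + f(12) = 233 + 144 = 377
f(15) = f(14) + f(13) = 377 + 233 = 610
f(16) = f(15) + f(14) = 610 + 377 = 987
f(17) = f(16) + f(15) = 987 + 610 = 1597
f(18) = f(17) + f(16) = 1597 + 987 = 2584
f(19) = f(18) + f(17) = 2584 + 1597 = 4181
f(20) = f(19) + f(18) = 4181 + 2584 = 6765
f(21) = f(20) + f(19) = 6765 + 4181 = 10946
f(22) = f(21) + f(20) = 10946 + 6765 = 17711
f(23) = f(22) + f(21) = 17711 + 10946 = 28657
f(24) = f(23) + f(22) = 28657 + 17711 = 46368
f(25) = f(24) + f(23) = 46368 + 28657 = 75025
f(26) = f(25) + f(24) = 75025 + 46368 = 121393
f(27) = f(26) + f(25) = 121393 + 75025 = 196418
f(28) = f(27) + f(26) = 196418 + 121393 = 317811

317811


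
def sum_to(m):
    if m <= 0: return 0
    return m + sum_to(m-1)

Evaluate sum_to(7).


sum_to(7)
= 7 + 6 + 5 + 4 + 3 + 2 + 1 + sum_to(0)
= 7 + 6 + 5 + 4 + 3 + 2 + 1 + 0
= 28

28


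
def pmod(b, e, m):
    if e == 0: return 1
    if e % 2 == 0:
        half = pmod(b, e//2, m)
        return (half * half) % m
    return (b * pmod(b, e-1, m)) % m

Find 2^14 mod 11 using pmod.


pmod(2, 14, 11): e is even, compute pmod(2, 7, 11)
  pmod(2, 7, 11): e is odd, compute pmod(2, 6, 11)
    pmod(2, 6, 11): e is even, compute pmod(2, 3, 11)
      pmod(2, 3, 11): e is odd, compute pmod(2, 2, 11)
        pmod(2, 2, 11): e is even, compute pmod(2, 1, 11)
          pmod(2, 1, 11): e is odd, compute pmod(2, 0, 11)
          pmod(2, 0, 11) = 1
          (2 * 1) % 11 = 2
        half=2, (2*2) % 11 = 4
      (2 * 4) % 11 = 8
    half=8, (8*8) % 11 = 9
  (2 * 9) % 11 = 7
half=7, (7*7) % 11 = 5

5


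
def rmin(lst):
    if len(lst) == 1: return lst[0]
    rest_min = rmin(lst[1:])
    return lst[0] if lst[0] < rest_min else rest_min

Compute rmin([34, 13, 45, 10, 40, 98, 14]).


rmin([34, 13, 45, 10, 40, 98, 14]): compare 34 with rmin([13, 45, 10, 40, 98, 14])
rmin([13, 45, 10, 40, 98, 14]): compare 13 with rmin([45, 10, 40, 98, 14])
rmin([45, 10, 40, 98, 14]): compare 45 with rmin([10, 40, 98, 14])
rmin([10, 40, 98, 14]): compare 10 with rmin([40, 98, 14])
rmin([40, 98, 14]): compare 40 with rmin([98, 14])
rmin([98, 14]): compare 98 with rmin([14])
rmin([14]) = 14  (base case)
Compare 98 with 14 -> 14
Compare 40 with 14 -> 14
Compare 10 with 14 -> 10
Compare 45 with 10 -> 10
Compare 13 with 10 -> 10
Compare 34 with 10 -> 10

10


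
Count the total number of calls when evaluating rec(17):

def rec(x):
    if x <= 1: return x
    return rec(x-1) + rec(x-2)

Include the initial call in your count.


Let C(n) = total calls for rec(n)
C(0) = 1, C(1) = 1
C(2) = 1 + C(1) + C(0) = 1 + 1 + 1 = 3
C(3) = 1 + C(2) + C(1) = 1 + 3 + 1 = 5
C(4) = 1 + C(3) + C(2) = 1 + 5 + 3 = 9
C(5) = 1 + C(4) + C(3) = 1 + 9 + 5 = 15
C(6) = 1 + C(5) + C(4) = 1 + 15 + 9 = 25
C(7) = 1 + C(6) + C(5) = 1 + 25 + 15 = 41
C(8) = 1 + C(7) + C(6) = 1 + 41 + 25 = 67
C(9) = 1 + C(8) + C(7) = 1 + 67 + 41 = 109
C(10) = 1 + C(9) + C(8) = 1 + 109 + 67 = 177
C(11) = 1 + C(10) + C(9) = 1 + 177 + 109 = 287
C(12) = 1 + C(11) + C(10) = 1 + 287 + 177 = 465
C(13) = 1 + C(12) + C(11) = 1 + 465 + 287 = 753
C(14) = 1 + C(13) + C(12) = 1 + 753 + 465 = 1219
C(15) = 1 + C(14) + C(13) = 1 + 1219 + 753 = 1973
C(16) = 1 + C(15) + C(14) = 1 + 1973 + 1219 = 3193
C(17) = 1 + C(16) + C(15) = 1 + 3193 + 1973 = 5167

5167


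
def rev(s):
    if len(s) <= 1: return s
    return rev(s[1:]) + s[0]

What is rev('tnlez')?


rev('tnlez') = rev('nlez') + 't'
rev('nlez') = rev('lez') + 'n'
rev('lez') = rev('ez') + 'l'
rev('ez') = rev('z') + 'e'
rev('z') = 'z'  (base case)
Concatenating: 'z' + 'e' + 'l' + 'n' + 't' = 'zelnt'

zelnt


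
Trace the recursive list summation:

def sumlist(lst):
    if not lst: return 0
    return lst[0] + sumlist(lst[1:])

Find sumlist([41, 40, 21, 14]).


sumlist([41, 40, 21, 14]) = 41 + sumlist([40, 21, 14])
sumlist([40, 21, 14]) = 40 + sumlist([21, 14])
sumlist([21, 14]) = 21 + sumlist([14])
sumlist([14]) = 14 + sumlist([])
sumlist([]) = 0  (base case)
Total: 41 + 40 + 21 + 14 + 0 = 116

116


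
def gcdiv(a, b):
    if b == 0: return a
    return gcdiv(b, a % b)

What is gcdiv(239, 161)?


gcdiv(239, 161) = gcdiv(161, 78)
gcdiv(161, 78) = gcdiv(78, 5)
gcdiv(78, 5) = gcdiv(5, 3)
gcdiv(5, 3) = gcdiv(3, 2)
gcdiv(3, 2) = gcdiv(2, 1)
gcdiv(2, 1) = gcdiv(1, 0)
gcdiv(1, 0) = 1  (base case)

1


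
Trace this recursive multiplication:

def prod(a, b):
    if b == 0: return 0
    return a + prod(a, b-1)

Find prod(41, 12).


prod(41, 12) = 41 + prod(41, 11)
prod(41, 11) = 41 + prod(41, 10)
prod(41, 10) = 41 + prod(41, 9)
prod(41, 9) = 41 + prod(41, 8)
prod(41, 8) = 41 + prod(41, 7)
prod(41, 7) = 41 + prod(41, 6)
prod(41, 6) = 41 + prod(41, 5)
prod(41, 5) = 41 + prod(41, 4)
prod(41, 4) = 41 + prod(41, 3)
prod(41, 3) = 41 + prod(41, 2)
prod(41, 2) = 41 + prod(41, 1)
prod(41, 1) = 41 + prod(41, 0)
prod(41, 0) = 0  (base case)
Total: 41 + 41 + 41 + 41 + 41 + 41 + 41 + 41 + 41 + 41 + 41 + 41 + 0 = 492

492


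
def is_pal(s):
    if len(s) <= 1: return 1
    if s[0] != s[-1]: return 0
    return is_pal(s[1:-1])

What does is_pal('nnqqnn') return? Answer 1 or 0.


is_pal('nnqqnn'): s[0]='n' == s[-1]='n' -> check is_pal('nqqn')
is_pal('nqqn'): s[0]='n' == s[-1]='n' -> check is_pal('qq')
is_pal('qq'): s[0]='q' == s[-1]='q' -> check is_pal('')
is_pal(''): len <= 1 -> return 1  (base case)
Result: 1 (palindrome)

1


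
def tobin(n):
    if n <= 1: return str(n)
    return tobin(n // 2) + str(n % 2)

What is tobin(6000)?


tobin(6000) = tobin(3000) + '0'
tobin(3000) = tobin(1500) + '0'
tobin(1500) = tobin(750) + '0'
tobin(750) = tobin(375) + '0'
tobin(375) = tobin(187) + '1'
tobin(187) = tobin(93) + '1'
tobin(93) = tobin(46) + '1'
tobin(46) = tobin(23) + '0'
tobin(23) = tobin(11) + '1'
tobin(11) = tobin(5) + '1'
tobin(5) = tobin(2) + '1'
tobin(2) = tobin(1) + '0'
tobin(1) = '1'  (base case)
Concatenating: '1' + '0' + '1' + '1' + '1' + '0' + '1' + '1' + '1' + '0' + '0' + '0' + '0' = '1011101110000'

1011101110000


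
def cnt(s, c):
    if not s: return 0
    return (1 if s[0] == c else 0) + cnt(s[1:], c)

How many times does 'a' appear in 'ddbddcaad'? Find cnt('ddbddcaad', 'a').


s[0]='d' != 'a' -> 0
s[0]='d' != 'a' -> 0
s[0]='b' != 'a' -> 0
s[0]='d' != 'a' -> 0
s[0]='d' != 'a' -> 0
s[0]='c' != 'a' -> 0
s[0]='a' == 'a' -> 1
s[0]='a' == 'a' -> 1
s[0]='d' != 'a' -> 0
Sum: 0 + 0 + 0 + 0 + 0 + 0 + 1 + 1 + 0 = 2

2


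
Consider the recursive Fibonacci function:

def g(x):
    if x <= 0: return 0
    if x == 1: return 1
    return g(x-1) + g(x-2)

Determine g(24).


Computing g(24) bottom-up:
g(0) = 0
g(1) = 1
g(2) = g(1) + g(0) = 1 + 0 = 1
g(3) = g(2) + g(1) = 1 + 1 = 2
g(4) = g(3) + g(2) = 2 + 1 = 3
g(5) = g(4) + g(3) = 3 + 2 = 5
g(6) = g(5) + g(4) = 5 + 3 = 8
g(7) = g(6) + g(5) = 8 + 5 = 13
g(8) = g(7) + g(6) = 13 + 8 = 21
g(9) = g(8) + g(7) = 21 + 13 = 34
g(10) = g(9) + g(8) = 34 + 21 = 55
g(11) = g(10) + g(9) = 55 + 34 = 89
g(12) = g(11) + g(10) = 89 + 55 = 144
g(13) = g(12) + g(11) = 144 + 89 = 233
g(14) = g(13) + g(12) = 233 + 144 = 377
g(15) = g(14) + g(13) = 377 + 233 = 610
g(16) = g(15) + g(14) = 610 + 377 = 987
g(17) = g(16) + g(15) = 987 + 610 = 1597
g(18) = g(17) + g(16) = 1597 + 987 = 2584
g(19) = g(18) + g(17) = 2584 + 1597 = 4181
g(20) = g(19) + g(18) = 4181 + 2584 = 6765
g(21) = g(20) + g(19) = 6765 + 4181 = 10946
g(22) = g(21) + g(20) = 10946 + 6765 = 17711
g(23) = g(22) + g(21) = 17711 + 10946 = 28657
g(24) = g(23) + g(22) = 28657 + 17711 = 46368

46368


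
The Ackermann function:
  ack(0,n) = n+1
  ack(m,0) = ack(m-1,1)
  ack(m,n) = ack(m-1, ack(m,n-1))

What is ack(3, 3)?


ack(3, 3) = ack(2, ack(3, 2))
  ack(3, 2) = ack(2, ack(3, 1))
    ack(3, 1) = ack(2, ack(3, 0))
      ack(3, 0) = ack(2, 1)
        ack(2, 1) = ack(1, ack(2, 0))
          ack(2, 0) = ack(1, 1)
          ack(1, 1) = ack(0, ack(1, 0))
          ack(1, 0) = ack(0, 1)
          ack(0, 1) = 2
            = ack(0, 2)
          ack(0, 2) = 3
          = ack(1, 3)
          ack(1, 3) = ack(0, ack(1, 2))
          ack(1, 2) = ack(0, ack(1, 1))
          ack(1, 1) = ack(0, ack(1, 0))
          ack(1, 0) = ack(0, 1)
          ack(0, 1) = 2
            = ack(0, 2)
          ack(0, 2) = 3
            = ack(0, 3)
          ack(0, 3) = 4
            = ack(0, 4)
          ack(0, 4) = 5
      = ack(2, 5)
      ack(2, 5) = ack(1, ack(2, 4))
... (trace truncated)
Result: ack(3, 3) = 61

61


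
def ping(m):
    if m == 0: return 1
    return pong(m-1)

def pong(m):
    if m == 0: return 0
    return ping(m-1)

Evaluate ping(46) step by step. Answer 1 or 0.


ping(46) = pong(45)
pong(45) = ping(44)
ping(44) = pong(43)
pong(43) = ping(42)
ping(42) = pong(41)
pong(41) = ping(40)
ping(40) = pong(39)
pong(39) = ping(38)
ping(38) = pong(37)
pong(37) = ping(36)
ping(36) = pong(35)
pong(35) = ping(34)
ping(34) = pong(33)
pong(33) = ping(32)
ping(32) = pong(31)
pong(31) = ping(30)
ping(30) = pong(29)
pong(29) = ping(28)
ping(28) = pong(27)
pong(27) = ping(26)
ping(26) = pong(25)
pong(25) = ping(24)
ping(24) = pong(23)
pong(23) = ping(22)
ping(22) = pong(21)
pong(21) = ping(20)
ping(20) = pong(19)
pong(19) = ping(18)
ping(18) = pong(17)
pong(17) = ping(16)
ping(16) = pong(15)
pong(15) = ping(14)
ping(14) = pong(13)
pong(13) = ping(12)
ping(12) = pong(11)
pong(11) = ping(10)
ping(10) = pong(9)
pong(9) = ping(8)
ping(8) = pong(7)
pong(7) = ping(6)
ping(6) = pong(5)
pong(5) = ping(4)
ping(4) = pong(3)
pong(3) = ping(2)
ping(2) = pong(1)
pong(1) = ping(0)
ping(0) = 1  (base case)
Result: 1

1


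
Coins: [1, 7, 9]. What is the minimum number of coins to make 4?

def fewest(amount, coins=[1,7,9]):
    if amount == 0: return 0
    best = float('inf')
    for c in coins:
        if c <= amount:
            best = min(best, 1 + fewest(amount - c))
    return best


Building up with DP:
fewest(0) = 0
fewest(1) = min(1+fewest(0)=1+0=1) = 1
fewest(2) = min(1+fewest(1)=1+1=2) = 2
fewest(3) = min(1+fewest(2)=1+2=3) = 3
fewest(4) = min(1+fewest(3)=1+3=4) = 4

4


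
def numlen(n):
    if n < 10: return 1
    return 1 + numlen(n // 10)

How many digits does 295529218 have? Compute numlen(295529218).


numlen(295529218) = 1 + numlen(29552921)
numlen(29552921) = 1 + numlen(2955292)
numlen(2955292) = 1 + numlen(295529)
numlen(295529) = 1 + numlen(29552)
numlen(29552) = 1 + numlen(2955)
numlen(2955) = 1 + numlen(295)
numlen(295) = 1 + numlen(29)
numlen(29) = 1 + numlen(2)
numlen(2) = 1  (base case: 2 < 10)
Unwinding: 1 + 1 + 1 + 1 + 1 + 1 + 1 + 1 + 1 = 9

9


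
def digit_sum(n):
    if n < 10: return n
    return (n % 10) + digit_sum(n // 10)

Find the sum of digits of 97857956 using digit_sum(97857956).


digit_sum(97857956) = 6 + digit_sum(9785795)
digit_sum(9785795) = 5 + digit_sum(978579)
digit_sum(978579) = 9 + digit_sum(97857)
digit_sum(97857) = 7 + digit_sum(9785)
digit_sum(9785) = 5 + digit_sum(978)
digit_sum(978) = 8 + digit_sum(97)
digit_sum(97) = 7 + digit_sum(9)
digit_sum(9) = 9  (base case)
Total: 6 + 5 + 9 + 7 + 5 + 8 + 7 + 9 = 56

56


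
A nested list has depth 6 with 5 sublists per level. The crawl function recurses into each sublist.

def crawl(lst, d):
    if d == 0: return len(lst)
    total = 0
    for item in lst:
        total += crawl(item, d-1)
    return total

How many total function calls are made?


At depth 0 (root): 1 call
At depth 1: each of 1 parents calls crawl on 5 children = 5 calls
At depth 2: each of 5 parents calls crawl on 5 children = 25 calls
At depth 3: each of 25 parents calls crawl on 5 children = 125 calls
At depth 4: each of 125 parents calls crawl on 5 children = 625 calls
At depth 5: each of 625 parents calls crawl on 5 children = 3125 calls
At depth 6: each of 3125 parents calls crawl on 5 children = 15625 calls
Total: 1 + 5 + 25 + 125 + 625 + 3125 + 15625 = 19531

19531


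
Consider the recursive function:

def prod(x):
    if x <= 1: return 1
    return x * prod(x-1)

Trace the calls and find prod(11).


prod(11)
= 11 * prod(10)
= 11 * 10 * prod(9)
= 11 * 10 * 9 * prod(8)
= 11 * 10 * 9 * 8 * prod(7)
= 11 * 10 * 9 * 8 * 7 * prod(6)
= 11 * 10 * 9 * 8 * 7 * 6 * prod(5)
= 11 * 10 * 9 * 8 * 7 * 6 * 5 * prod(4)
= 11 * 10 * 9 * 8 * 7 * 6 * 5 * 4 * prod(3)
= 11 * 10 * 9 * 8 * 7 * 6 * 5 * 4 * 3 * prod(2)
= 11 * 10 * 9 * 8 * 7 * 6 * 5 * 4 * 3 * 2 * prod(1)
= 11 * 10 * 9 * 8 * 7 * 6 * 5 * 4 * 3 * 2 * 1
= 39916800

39916800


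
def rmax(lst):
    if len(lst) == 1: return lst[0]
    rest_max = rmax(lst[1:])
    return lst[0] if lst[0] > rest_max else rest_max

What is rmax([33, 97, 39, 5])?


rmax([33, 97, 39, 5]): compare 33 with rmax([97, 39, 5])
rmax([97, 39, 5]): compare 97 with rmax([39, 5])
rmax([39, 5]): compare 39 with rmax([5])
rmax([5]) = 5  (base case)
Compare 39 with 5 -> 39
Compare 97 with 39 -> 97
Compare 33 with 97 -> 97

97


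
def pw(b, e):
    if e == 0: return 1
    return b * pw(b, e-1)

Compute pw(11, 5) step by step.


pw(11, 5)
= 11 * pw(11, 4)
= 11 * 11 * pw(11, 3)
= 11 * 11 * 11 * pw(11, 2)
= 11 * 11 * 11 * 11 * pw(11, 1)
= 11 * 11 * 11 * 11 * 11 * pw(11, 0)
= 11 * 11 * 11 * 11 * 11 * 1
= 161051

161051


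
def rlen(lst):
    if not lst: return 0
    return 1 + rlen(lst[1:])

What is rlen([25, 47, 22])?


rlen([25, 47, 22]) = 1 + rlen([47, 22])
rlen([47, 22]) = 1 + rlen([22])
rlen([22]) = 1 + rlen([])
rlen([]) = 0  (base case)
Unwinding: 1 + 1 + 1 + 0 = 3

3


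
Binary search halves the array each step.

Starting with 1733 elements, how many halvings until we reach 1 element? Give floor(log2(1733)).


1733 / 2 = 866
866 / 2 = 433
433 / 2 = 216
216 / 2 = 108
108 / 2 = 54
54 / 2 = 27
27 / 2 = 13
13 / 2 = 6
6 / 2 = 3
3 / 2 = 1
Reached 1 after 10 halvings

10


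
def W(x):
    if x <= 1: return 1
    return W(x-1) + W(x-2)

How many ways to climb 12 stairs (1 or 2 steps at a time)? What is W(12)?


Building up from base cases:
W(0) = 1
W(1) = 1
W(2) = W(1) + W(0) = 1 + 1 = 2
W(3) = W(2) + W(1) = 2 + 1 = 3
W(4) = W(3) + W(2) = 3 + 2 = 5
W(5) = W(4) + W(3) = 5 + 3 = 8
W(6) = W(5) + W(4) = 8 + 5 = 13
W(7) = W(6) + W(5) = 13 + 8 = 21
W(8) = W(7) + W(6) = 21 + 13 = 34
W(9) = W(8) + W(7) = 34 + 21 = 55
W(10) = W(9) + W(8) = 55 + 34 = 89
W(11) = W(10) + W(9) = 89 + 55 = 144
W(12) = W(11) + W(10) = 144 + 89 = 233

233


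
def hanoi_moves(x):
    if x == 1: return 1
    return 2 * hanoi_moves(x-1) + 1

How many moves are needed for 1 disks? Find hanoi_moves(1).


hanoi_moves(1) = 1  (base case)

1


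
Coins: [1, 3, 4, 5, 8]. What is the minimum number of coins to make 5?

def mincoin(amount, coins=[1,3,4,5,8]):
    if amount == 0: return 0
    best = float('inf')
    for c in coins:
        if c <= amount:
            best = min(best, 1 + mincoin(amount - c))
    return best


Building up with DP:
mincoin(0) = 0
mincoin(1) = min(1+mincoin(0)=1+0=1) = 1
mincoin(2) = min(1+mincoin(1)=1+1=2) = 2
mincoin(3) = min(1+mincoin(2)=1+2=3, 1+mincoin(0)=1+0=1) = 1
mincoin(4) = min(1+mincoin(3)=1+1=2, 1+mincoin(1)=1+1=2, 1+mincoin(0)=1+0=1) = 1
mincoin(5) = min(1+mincoin(4)=1+1=2, 1+mincoin(2)=1+2=3, 1+mincoin(1)=1+1=2, 1+mincoin(0)=1+0=1) = 1

1


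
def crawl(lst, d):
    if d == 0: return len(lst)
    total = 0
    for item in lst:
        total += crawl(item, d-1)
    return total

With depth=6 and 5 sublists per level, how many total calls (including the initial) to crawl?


At depth 0 (root): 1 call
At depth 1: each of 1 parents calls crawl on 5 children = 5 calls
At depth 2: each of 5 parents calls crawl on 5 children = 25 calls
At depth 3: each of 25 parents calls crawl on 5 children = 125 calls
At depth 4: each of 125 parents calls crawl on 5 children = 625 calls
At depth 5: each of 625 parents calls crawl on 5 children = 3125 calls
At depth 6: each of 3125 parents calls crawl on 5 children = 15625 calls
Total: 1 + 5 + 25 + 125 + 625 + 3125 + 15625 = 19531

19531


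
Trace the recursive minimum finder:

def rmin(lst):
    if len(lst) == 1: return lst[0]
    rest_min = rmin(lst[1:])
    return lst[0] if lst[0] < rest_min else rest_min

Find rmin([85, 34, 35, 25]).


rmin([85, 34, 35, 25]): compare 85 with rmin([34, 35, 25])
rmin([34, 35, 25]): compare 34 with rmin([35, 25])
rmin([35, 25]): compare 35 with rmin([25])
rmin([25]) = 25  (base case)
Compare 35 with 25 -> 25
Compare 34 with 25 -> 25
Compare 85 with 25 -> 25

25


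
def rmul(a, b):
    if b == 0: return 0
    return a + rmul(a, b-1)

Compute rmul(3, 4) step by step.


rmul(3, 4) = 3 + rmul(3, 3)
rmul(3, 3) = 3 + rmul(3, 2)
rmul(3, 2) = 3 + rmul(3, 1)
rmul(3, 1) = 3 + rmul(3, 0)
rmul(3, 0) = 0  (base case)
Total: 3 + 3 + 3 + 3 + 0 = 12

12


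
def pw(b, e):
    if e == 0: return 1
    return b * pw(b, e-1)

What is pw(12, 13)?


pw(12, 13)
= 12 * pw(12, 12)
= 12 * 12 * pw(12, 11)
= 12 * 12 * 12 * pw(12, 10)
= 12 * 12 * 12 * 12 * pw(12, 9)
= 12 * 12 * 12 * 12 * 12 * pw(12, 8)
= 12 * 12 * 12 * 12 * 12 * 12 * pw(12, 7)
= 12 * 12 * 12 * 12 * 12 * 12 * 12 * pw(12, 6)
= 12 * 12 * 12 * 12 * 12 * 12 * 12 * 12 * pw(12, 5)
= 12 * 12 * 12 * 12 * 12 * 12 * 12 * 12 * 12 * pw(12, 4)
= 12 * 12 * 12 * 12 * 12 * 12 * 12 * 12 * 12 * 12 * pw(12, 3)
= 12 * 12 * 12 * 12 * 12 * 12 * 12 * 12 * 12 * 12 * 12 * pw(12, 2)
= 12 * 12 * 12 * 12 * 12 * 12 * 12 * 12 * 12 * 12 * 12 * 12 * pw(12, 1)
= 12 * 12 * 12 * 12 * 12 * 12 * 12 * 12 * 12 * 12 * 12 * 12 * 12 * pw(12, 0)
= 12 * 12 * 12 * 12 * 12 * 12 * 12 * 12 * 12 * 12 * 12 * 12 * 12 * 1
= 106993205379072

106993205379072


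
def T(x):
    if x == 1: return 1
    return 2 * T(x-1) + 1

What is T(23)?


T(23) = 2 * T(22) + 1
T(22) = 2 * T(21) + 1
T(21) = 2 * T(20) + 1
T(20) = 2 * T(19) + 1
T(19) = 2 * T(18) + 1
T(18) = 2 * T(17) + 1
T(17) = 2 * T(16) + 1
T(16) = 2 * T(15) + 1
T(15) = 2 * T(14) + 1
T(14) = 2 * T(13) + 1
T(13) = 2 * T(12) + 1
T(12) = 2 * T(11) + 1
T(11) = 2 * T(10) + 1
T(10) = 2 * T(9) + 1
T(9) = 2 * T(8) + 1
T(8) = 2 * T(7) + 1
T(7) = 2 * T(6) + 1
T(6) = 2 * T(5) + 1
T(5) = 2 * T(4) + 1
T(4) = 2 * T(3) + 1
T(3) = 2 * T(2) + 1
T(2) = 2 * T(1) + 1
T(1) = 1  (base case)
T(2) = 2 * 1 + 1 = 3
T(3) = 2 * 3 + 1 = 7
T(4) = 2 * 7 + 1 = 15
T(5) = 2 * 15 + 1 = 31
T(6) = 2 * 31 + 1 = 63
T(7) = 2 * 63 + 1 = 127
T(8) = 2 * 127 + 1 = 255
T(9) = 2 * 255 + 1 = 511
T(10) = 2 * 511 + 1 = 1023
T(11) = 2 * 1023 + 1 = 2047
T(12) = 2 * 2047 + 1 = 4095
T(13) = 2 * 4095 + 1 = 8191
T(14) = 2 * 8191 + 1 = 16383
T(15) = 2 * 16383 + 1 = 32767
T(16) = 2 * 32767 + 1 = 65535
T(17) = 2 * 65535 + 1 = 131071
T(18) = 2 * 131071 + 1 = 262143
T(19) = 2 * 262143 + 1 = 524287
T(20) = 2 * 524287 + 1 = 1048575
T(21) = 2 * 1048575 + 1 = 2097151
T(22) = 2 * 2097151 + 1 = 4194303
T(23) = 2 * 4194303 + 1 = 8388607

8388607


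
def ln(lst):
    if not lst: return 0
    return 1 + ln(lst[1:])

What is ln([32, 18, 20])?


ln([32, 18, 20]) = 1 + ln([18, 20])
ln([18, 20]) = 1 + ln([20])
ln([20]) = 1 + ln([])
ln([]) = 0  (base case)
Unwinding: 1 + 1 + 1 + 0 = 3

3


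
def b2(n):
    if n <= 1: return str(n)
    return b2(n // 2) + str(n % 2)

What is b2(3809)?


b2(3809) = b2(1904) + '1'
b2(1904) = b2(952) + '0'
b2(952) = b2(476) + '0'
b2(476) = b2(238) + '0'
b2(238) = b2(119) + '0'
b2(119) = b2(59) + '1'
b2(59) = b2(29) + '1'
b2(29) = b2(14) + '1'
b2(14) = b2(7) + '0'
b2(7) = b2(3) + '1'
b2(3) = b2(1) + '1'
b2(1) = '1'  (base case)
Concatenating: '1' + '1' + '1' + '0' + '1' + '1' + '1' + '0' + '0' + '0' + '0' + '1' = '111011100001'

111011100001


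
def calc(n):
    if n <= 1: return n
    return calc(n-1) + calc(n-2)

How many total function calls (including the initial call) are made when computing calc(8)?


Let C(n) = total calls for calc(n)
C(0) = 1, C(1) = 1
C(2) = 1 + C(1) + C(0) = 1 + 1 + 1 = 3
C(3) = 1 + C(2) + C(1) = 1 + 3 + 1 = 5
C(4) = 1 + C(3) + C(2) = 1 + 5 + 3 = 9
C(5) = 1 + C(4) + C(3) = 1 + 9 + 5 = 15
C(6) = 1 + C(5) + C(4) = 1 + 15 + 9 = 25
C(7) = 1 + C(6) + C(5) = 1 + 25 + 15 = 41
C(8) = 1 + C(7) + C(6) = 1 + 41 + 25 = 67

67


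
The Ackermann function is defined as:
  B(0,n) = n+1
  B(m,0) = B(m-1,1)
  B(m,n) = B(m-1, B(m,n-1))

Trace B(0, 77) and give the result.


B(0, 77) = 78
Result: B(0, 77) = 78

78


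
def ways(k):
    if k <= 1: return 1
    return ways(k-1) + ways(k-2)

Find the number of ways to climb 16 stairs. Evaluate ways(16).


Building up from base cases:
ways(0) = 1
ways(1) = 1
ways(2) = ways(1) + ways(0) = 1 + 1 = 2
ways(3) = ways(2) + ways(1) = 2 + 1 = 3
ways(4) = ways(3) + ways(2) = 3 + 2 = 5
ways(5) = ways(4) + ways(3) = 5 + 3 = 8
ways(6) = ways(5) + ways(4) = 8 + 5 = 13
ways(7) = ways(6) + ways(5) = 13 + 8 = 21
ways(8) = ways(7) + ways(6) = 21 + 13 = 34
ways(9) = ways(8) + ways(7) = 34 + 21 = 55
ways(10) = ways(9) + ways(8) = 55 + 34 = 89
ways(11) = ways(10) + ways(9) = 89 + 55 = 144
ways(12) = ways(11) + ways(10) = 144 + 89 = 233
ways(13) = ways(12) + ways(11) = 233 + 144 = 377
ways(14) = ways(13) + ways(12) = 377 + 233 = 610
ways(15) = ways(14) + ways(13) = 610 + 377 = 987
ways(16) = ways(15) + ways(14) = 987 + 610 = 1597

1597


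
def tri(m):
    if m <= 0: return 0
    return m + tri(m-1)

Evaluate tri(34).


tri(34)
= 34 + 33 + 32 + 31 + 30 + 29 + 28 + 27 + 26 + 25 + 24 + 23 + 22 + 21 + 20 + 19 + 18 + 17 + 16 + 15 + 14 + 13 + 12 + 11 + 10 + 9 + 8 + 7 + 6 + 5 + 4 + 3 + 2 + 1 + tri(0)
= 34 + 33 + 32 + 31 + 30 + 29 + 28 + 27 + 26 + 25 + 24 + 23 + 22 + 21 + 20 + 19 + 18 + 17 + 16 + 15 + 14 + 13 + 12 + 11 + 10 + 9 + 8 + 7 + 6 + 5 + 4 + 3 + 2 + 1 + 0
= 595

595


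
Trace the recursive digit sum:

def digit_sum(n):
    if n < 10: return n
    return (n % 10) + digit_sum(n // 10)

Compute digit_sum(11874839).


digit_sum(11874839) = 9 + digit_sum(1187483)
digit_sum(1187483) = 3 + digit_sum(118748)
digit_sum(118748) = 8 + digit_sum(11874)
digit_sum(11874) = 4 + digit_sum(1187)
digit_sum(1187) = 7 + digit_sum(118)
digit_sum(118) = 8 + digit_sum(11)
digit_sum(11) = 1 + digit_sum(1)
digit_sum(1) = 1  (base case)
Total: 9 + 3 + 8 + 4 + 7 + 8 + 1 + 1 = 41

41


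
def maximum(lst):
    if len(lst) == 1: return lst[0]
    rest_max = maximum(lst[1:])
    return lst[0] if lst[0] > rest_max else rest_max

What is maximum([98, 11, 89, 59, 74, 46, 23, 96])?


maximum([98, 11, 89, 59, 74, 46, 23, 96]): compare 98 with maximum([11, 89, 59, 74, 46, 23, 96])
maximum([11, 89, 59, 74, 46, 23, 96]): compare 11 with maximum([89, 59, 74, 46, 23, 96])
maximum([89, 59, 74, 46, 23, 96]): compare 89 with maximum([59, 74, 46, 23, 96])
maximum([59, 74, 46, 23, 96]): compare 59 with maximum([74, 46, 23, 96])
maximum([74, 46, 23, 96]): compare 74 with maximum([46, 23, 96])
maximum([46, 23, 96]): compare 46 with maximum([23, 96])
maximum([23, 96]): compare 23 with maximum([96])
maximum([96]) = 96  (base case)
Compare 23 with 96 -> 96
Compare 46 with 96 -> 96
Compare 74 with 96 -> 96
Compare 59 with 96 -> 96
Compare 89 with 96 -> 96
Compare 11 with 96 -> 96
Compare 98 with 96 -> 98

98


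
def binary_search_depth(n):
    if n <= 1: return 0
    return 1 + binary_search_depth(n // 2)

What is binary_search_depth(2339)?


2339 / 2 = 1169
1169 / 2 = 584
584 / 2 = 292
292 / 2 = 146
146 / 2 = 73
73 / 2 = 36
36 / 2 = 18
18 / 2 = 9
9 / 2 = 4
4 / 2 = 2
2 / 2 = 1
Reached 1 after 11 halvings

11


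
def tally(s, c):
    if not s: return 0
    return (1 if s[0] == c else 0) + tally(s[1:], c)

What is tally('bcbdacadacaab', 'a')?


s[0]='b' != 'a' -> 0
s[0]='c' != 'a' -> 0
s[0]='b' != 'a' -> 0
s[0]='d' != 'a' -> 0
s[0]='a' == 'a' -> 1
s[0]='c' != 'a' -> 0
s[0]='a' == 'a' -> 1
s[0]='d' != 'a' -> 0
s[0]='a' == 'a' -> 1
s[0]='c' != 'a' -> 0
s[0]='a' == 'a' -> 1
s[0]='a' == 'a' -> 1
s[0]='b' != 'a' -> 0
Sum: 0 + 0 + 0 + 0 + 1 + 0 + 1 + 0 + 1 + 0 + 1 + 1 + 0 = 5

5


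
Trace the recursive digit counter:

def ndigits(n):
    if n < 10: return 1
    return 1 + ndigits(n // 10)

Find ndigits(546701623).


ndigits(546701623) = 1 + ndigits(54670162)
ndigits(54670162) = 1 + ndigits(5467016)
ndigits(5467016) = 1 + ndigits(546701)
ndigits(546701) = 1 + ndigits(54670)
ndigits(54670) = 1 + ndigits(5467)
ndigits(5467) = 1 + ndigits(546)
ndigits(546) = 1 + ndigits(54)
ndigits(54) = 1 + ndigits(5)
ndigits(5) = 1  (base case: 5 < 10)
Unwinding: 1 + 1 + 1 + 1 + 1 + 1 + 1 + 1 + 1 = 9

9


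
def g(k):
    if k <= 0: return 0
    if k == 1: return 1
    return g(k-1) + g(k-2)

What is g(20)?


Computing g(20) bottom-up:
g(0) = 0
g(1) = 1
g(2) = g(1) + g(0) = 1 + 0 = 1
g(3) = g(2) + g(1) = 1 + 1 = 2
g(4) = g(3) + g(2) = 2 + 1 = 3
g(5) = g(4) + g(3) = 3 + 2 = 5
g(6) = g(5) + g(4) = 5 + 3 = 8
g(7) = g(6) + g(5) = 8 + 5 = 13
g(8) = g(7) + g(6) = 13 + 8 = 21
g(9) = g(8) + g(7) = 21 + 13 = 34
g(10) = g(9) + g(8) = 34 + 21 = 55
g(11) = g(10) + g(9) = 55 + 34 = 89
g(12) = g(11) + g(10) = 89 + 55 = 144
g(13) = g(12) + g(11) = 144 + 89 = 233
g(14) = g(13) + g(12) = 233 + 144 = 377
g(15) = g(14) + g(13) = 377 + 233 = 610
g(16) = g(15) + g(14) = 610 + 377 = 987
g(17) = g(16) + g(15) = 987 + 610 = 1597
g(18) = g(17) + g(16) = 1597 + 987 = 2584
g(19) = g(18) + g(17) = 2584 + 1597 = 4181
g(20) = g(19) + g(18) = 4181 + 2584 = 6765

6765


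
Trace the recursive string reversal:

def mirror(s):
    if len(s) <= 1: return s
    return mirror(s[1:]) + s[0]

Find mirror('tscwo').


mirror('tscwo') = mirror('scwo') + 't'
mirror('scwo') = mirror('cwo') + 's'
mirror('cwo') = mirror('wo') + 'c'
mirror('wo') = mirror('o') + 'w'
mirror('o') = 'o'  (base case)
Concatenating: 'o' + 'w' + 'c' + 's' + 't' = 'owcst'

owcst


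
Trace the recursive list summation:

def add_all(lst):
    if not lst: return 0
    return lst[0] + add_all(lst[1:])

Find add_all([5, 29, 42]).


add_all([5, 29, 42]) = 5 + add_all([29, 42])
add_all([29, 42]) = 29 + add_all([42])
add_all([42]) = 42 + add_all([])
add_all([]) = 0  (base case)
Total: 5 + 29 + 42 + 0 = 76

76


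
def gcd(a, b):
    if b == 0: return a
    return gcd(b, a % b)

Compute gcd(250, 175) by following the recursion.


gcd(250, 175) = gcd(175, 75)
gcd(175, 75) = gcd(75, 25)
gcd(75, 25) = gcd(25, 0)
gcd(25, 0) = 25  (base case)

25
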